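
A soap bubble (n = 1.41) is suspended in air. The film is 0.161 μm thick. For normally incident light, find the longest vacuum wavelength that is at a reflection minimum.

At the upper boundary (n = 1.0 to n = 1.41) the reflected ray undergoes a half-wave phase shift.
Ray reflecting at the bottom interface goes from n = 1.41 toward n = 1.0: no phase shift.
Net: one phase inversion between the two reflected rays.
So the condition for destructive reflection is 2 n t = m λ.
λ = 2 n t / m. The longest wavelength is m = 1: λ = 2 × 1.41 × 161 / 1.00 = 454 nm.

454 nm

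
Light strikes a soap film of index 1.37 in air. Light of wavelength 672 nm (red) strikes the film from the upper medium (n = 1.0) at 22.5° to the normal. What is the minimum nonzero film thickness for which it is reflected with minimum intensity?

255 nm

Top surface (1.0 → 1.37): reflection off a higher-index medium gives a half-wave phase shift.
Bottom surface (1.37 → 1.0): reflection off a lower-index medium gives no phase shift.
Net: one phase inversion between the two reflected rays.
With one net inversion, destructive interference in reflection requires 2 n t cos θ_r = m λ.
Snell's law: 1.0 sin 22.5° = 1.37 sin θ_r → sin θ_r = 0.279, cos θ_r = 0.960.
Minimum nonzero at m = 1: t = λ / (2 n cos θ_r) = 672 / (2 × 1.37 × 0.960) = 255 nm.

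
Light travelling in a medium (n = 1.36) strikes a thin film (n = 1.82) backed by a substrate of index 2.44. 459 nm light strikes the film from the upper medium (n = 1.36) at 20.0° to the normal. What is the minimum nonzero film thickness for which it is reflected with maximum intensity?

130 nm

Top surface (1.36 → 1.82): reflection off a higher-index medium gives a half-wave phase shift.
At the lower boundary (n = 1.82 to n = 2.44) the reflected ray undergoes a half-wave phase shift.
Net: no relative phase inversion (both shifts match).
For maximum reflection here: 2 n t cos θ_r = m λ.
Snell's law: 1.36 sin 20.0° = 1.82 sin θ_r → sin θ_r = 0.256, cos θ_r = 0.967.
Minimum nonzero at m = 1: t = λ / (2 n cos θ_r) = 459 / (2 × 1.82 × 0.967) = 130 nm.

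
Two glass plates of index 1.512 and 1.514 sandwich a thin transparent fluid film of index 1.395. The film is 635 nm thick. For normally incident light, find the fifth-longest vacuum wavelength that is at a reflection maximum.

394 nm

Ray reflecting at the top interface goes from n = 1.512 toward n = 1.395: no phase shift.
Bottom surface (1.395 → 1.514): reflection off a higher-index medium gives a half-wave phase shift.
The two reflections differ by half a wavelength.
For bright reflection here: 2 n t = (m + ½) λ.
λ = 2 n t / (m + ½). The fifth-longest wavelength is m = 4: λ = 2 × 1.395 × 635 / 4.50 = 394 nm.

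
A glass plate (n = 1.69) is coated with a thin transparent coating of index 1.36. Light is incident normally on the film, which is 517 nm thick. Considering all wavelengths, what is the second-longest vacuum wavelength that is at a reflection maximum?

703 nm

Ray reflecting at the top interface goes from n = 1.0 toward n = 1.36: a half-wave phase shift.
At the lower boundary (n = 1.36 to n = 1.69) the reflected ray undergoes a half-wave phase shift.
Zero or two π shifts → no net half-wave offset.
For bright reflection here: 2 n t = m λ.
λ = 2 n t / m. The second-longest wavelength is m = 2: λ = 2 × 1.36 × 517 / 2.00 = 703 nm.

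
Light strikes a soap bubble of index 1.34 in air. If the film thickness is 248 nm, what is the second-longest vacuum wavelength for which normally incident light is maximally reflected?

443 nm

Ray reflecting at the top interface goes from n = 1.0 toward n = 1.34: a half-wave phase shift.
Bottom surface (1.34 → 1.0): reflection off a lower-index medium gives no phase shift.
Net: one phase inversion between the two reflected rays.
With one net inversion, constructive interference in reflection requires 2 n t = (m + ½) λ.
λ = 2 n t / (m + ½). The second-longest wavelength is m = 1: λ = 2 × 1.34 × 248 / 1.50 = 443 nm.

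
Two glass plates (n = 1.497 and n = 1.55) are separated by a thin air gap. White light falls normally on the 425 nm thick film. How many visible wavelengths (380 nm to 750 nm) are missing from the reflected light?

1

Top surface (1.497 → 1.0): reflection off a lower-index medium gives no phase shift.
Bottom surface (1.0 → 1.55): reflection off a higher-index medium gives a half-wave phase shift.
Net: one phase inversion between the two reflected rays.
With one net inversion, destructive interference in reflection requires 2 n t = m λ.
λ = 2 n t / m = 850 / m nm.
m=1: 850 nm (IR); m=2: 425 nm (visible); m=3: 283 nm (UV).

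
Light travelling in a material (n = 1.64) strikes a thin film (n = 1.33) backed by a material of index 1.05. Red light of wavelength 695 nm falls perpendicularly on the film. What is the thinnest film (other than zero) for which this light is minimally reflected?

131 nm

Top surface (1.64 → 1.33): reflection off a lower-index medium gives no phase shift.
Bottom surface (1.33 → 1.05): reflection off a lower-index medium gives no phase shift.
Net: no relative phase inversion (both shifts match).
With no net inversion, destructive interference in reflection requires 2 n t = (m + ½) λ.
Minimum at m = 0: t = λ / (4 n) = 695 / (4 × 1.33) = 131 nm.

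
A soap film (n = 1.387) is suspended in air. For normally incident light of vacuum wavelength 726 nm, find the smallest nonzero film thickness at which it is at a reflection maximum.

Top surface (1.0 → 1.387): reflection off a higher-index medium gives a half-wave phase shift.
At the lower boundary (n = 1.387 to n = 1.0) the reflected ray undergoes no phase shift.
Net: one phase inversion between the two reflected rays.
With one net inversion, constructive interference in reflection requires 2 n t = (m + ½) λ.
Minimum at m = 0: t = λ / (4 n) = 726 / (4 × 1.387) = 131 nm.

131 nm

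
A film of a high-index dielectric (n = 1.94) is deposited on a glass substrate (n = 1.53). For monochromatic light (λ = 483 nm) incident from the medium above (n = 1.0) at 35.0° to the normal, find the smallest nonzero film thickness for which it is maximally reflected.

65.2 nm

Top surface (1.0 → 1.94): reflection off a higher-index medium gives a half-wave phase shift.
At the lower boundary (n = 1.94 to n = 1.53) the reflected ray undergoes no phase shift.
Exactly one π shift → a net half-wave offset.
So the condition for constructive reflection is 2 n t cos θ_r = (m + ½) λ.
Snell's law: 1.0 sin 35.0° = 1.94 sin θ_r → sin θ_r = 0.296, cos θ_r = 0.955.
Minimum at m = 0: t = λ / (4 n cos θ_r) = 483 / (4 × 1.94 × 0.955) = 65.2 nm.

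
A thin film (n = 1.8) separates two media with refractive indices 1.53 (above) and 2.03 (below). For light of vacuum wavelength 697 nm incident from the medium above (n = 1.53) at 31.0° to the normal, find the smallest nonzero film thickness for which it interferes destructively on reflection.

Top surface (1.53 → 1.8): reflection off a higher-index medium gives a half-wave phase shift.
Ray reflecting at the bottom interface goes from n = 1.8 toward n = 2.03: a half-wave phase shift.
Zero or two π shifts → no net half-wave offset.
For minimum reflection here: 2 n t cos θ_r = (m + ½) λ.
Snell's law: 1.53 sin 31.0° = 1.8 sin θ_r → sin θ_r = 0.438, cos θ_r = 0.899.
Minimum at m = 0: t = λ / (4 n cos θ_r) = 697 / (4 × 1.8 × 0.899) = 108 nm.

108 nm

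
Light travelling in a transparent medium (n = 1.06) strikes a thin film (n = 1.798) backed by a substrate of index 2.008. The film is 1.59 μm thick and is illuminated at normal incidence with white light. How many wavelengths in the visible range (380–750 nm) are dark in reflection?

7

Top surface (1.06 → 1.798): reflection off a higher-index medium gives a half-wave phase shift.
Ray reflecting at the bottom interface goes from n = 1.798 toward n = 2.008: a half-wave phase shift.
Zero or two π shifts → no net half-wave offset.
So the condition for destructive reflection is 2 n t = (m + ½) λ.
λ = 2 n t / (m + ½) = 5718 / (m + ½) nm.
m=7: 762 nm (IR); m=8: 673 nm (visible); m=9: 602 nm (visible); m=10: 545 nm (visible); m=11: 497 nm (visible); m=12: 457 nm (visible); m=13: 424 nm (visible); m=14: 394 nm (visible); m=15: 369 nm (UV).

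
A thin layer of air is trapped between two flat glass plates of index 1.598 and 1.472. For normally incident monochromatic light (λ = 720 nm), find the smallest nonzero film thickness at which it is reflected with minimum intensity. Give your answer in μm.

Top surface (1.598 → 1.0): reflection off a lower-index medium gives no phase shift.
Bottom surface (1.0 → 1.472): reflection off a higher-index medium gives a half-wave phase shift.
Net: one phase inversion between the two reflected rays.
With one net inversion, destructive interference in reflection requires 2 n t = m λ.
Minimum nonzero at m = 1: t = λ / (2 n) = 720 / (2 × 1.0) = 360 nm.

0.360 μm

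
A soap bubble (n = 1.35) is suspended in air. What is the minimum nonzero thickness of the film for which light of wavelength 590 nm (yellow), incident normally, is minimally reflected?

219 nm

Ray reflecting at the top interface goes from n = 1.0 toward n = 1.35: a half-wave phase shift.
Ray reflecting at the bottom interface goes from n = 1.35 toward n = 1.0: no phase shift.
Net: one phase inversion between the two reflected rays.
For dark reflection here: 2 n t = m λ.
Minimum nonzero at m = 1: t = λ / (2 n) = 590 / (2 × 1.35) = 219 nm.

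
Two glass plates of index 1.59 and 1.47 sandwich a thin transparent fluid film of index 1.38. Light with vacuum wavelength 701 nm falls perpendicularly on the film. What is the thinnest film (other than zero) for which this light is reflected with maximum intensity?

127 nm

Top surface (1.59 → 1.38): reflection off a lower-index medium gives no phase shift.
Ray reflecting at the bottom interface goes from n = 1.38 toward n = 1.47: a half-wave phase shift.
Exactly one π shift → a net half-wave offset.
So the condition for constructive reflection is 2 n t = (m + ½) λ.
Minimum at m = 0: t = λ / (4 n) = 701 / (4 × 1.38) = 127 nm.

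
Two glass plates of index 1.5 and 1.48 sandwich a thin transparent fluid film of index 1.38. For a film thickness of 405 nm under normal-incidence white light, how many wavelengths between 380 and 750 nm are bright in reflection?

Top surface (1.5 → 1.38): reflection off a lower-index medium gives no phase shift.
Ray reflecting at the bottom interface goes from n = 1.38 toward n = 1.48: a half-wave phase shift.
The two reflections differ by half a wavelength.
For strong reflection here: 2 n t = (m + ½) λ.
λ = 2 n t / (m + ½) = 1118 / (m + ½) nm.
m=0: 2236 nm (IR); m=1: 745 nm (visible); m=2: 447 nm (visible); m=3: 319 nm (UV).

2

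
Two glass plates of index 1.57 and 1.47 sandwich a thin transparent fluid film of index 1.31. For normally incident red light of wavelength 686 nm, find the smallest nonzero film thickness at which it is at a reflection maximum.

131 nm

At the upper boundary (n = 1.57 to n = 1.31) the reflected ray undergoes no phase shift.
At the lower boundary (n = 1.31 to n = 1.47) the reflected ray undergoes a half-wave phase shift.
The two reflections differ by half a wavelength.
For maximum reflection here: 2 n t = (m + ½) λ.
Minimum at m = 0: t = λ / (4 n) = 686 / (4 × 1.31) = 131 nm.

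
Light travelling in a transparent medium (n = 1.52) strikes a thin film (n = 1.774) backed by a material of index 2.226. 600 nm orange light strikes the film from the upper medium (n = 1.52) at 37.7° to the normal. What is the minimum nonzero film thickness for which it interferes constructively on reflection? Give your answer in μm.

0.199 μm

Ray reflecting at the top interface goes from n = 1.52 toward n = 1.774: a half-wave phase shift.
Ray reflecting at the bottom interface goes from n = 1.774 toward n = 2.226: a half-wave phase shift.
The two reflections carry the same phase change, so no net offset.
For strong reflection here: 2 n t cos θ_r = m λ.
Snell's law: 1.52 sin 37.7° = 1.774 sin θ_r → sin θ_r = 0.524, cos θ_r = 0.852.
Minimum nonzero at m = 1: t = λ / (2 n cos θ_r) = 600 / (2 × 1.774 × 0.852) = 199 nm.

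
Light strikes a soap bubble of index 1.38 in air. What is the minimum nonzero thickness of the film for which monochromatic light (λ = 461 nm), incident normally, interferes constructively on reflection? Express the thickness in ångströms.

835 Å

At the upper boundary (n = 1.0 to n = 1.38) the reflected ray undergoes a half-wave phase shift.
Bottom surface (1.38 → 1.0): reflection off a lower-index medium gives no phase shift.
Exactly one π shift → a net half-wave offset.
So the condition for constructive reflection is 2 n t = (m + ½) λ.
Minimum at m = 0: t = λ / (4 n) = 461 / (4 × 1.38) = 83.5 nm.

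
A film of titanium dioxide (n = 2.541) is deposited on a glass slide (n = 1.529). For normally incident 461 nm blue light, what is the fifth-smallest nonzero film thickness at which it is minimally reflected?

Top surface (1.0 → 2.541): reflection off a higher-index medium gives a half-wave phase shift.
Bottom surface (2.541 → 1.529): reflection off a lower-index medium gives no phase shift.
Exactly one π shift → a net half-wave offset.
So the condition for destructive reflection is 2 n t = m λ.
The fifth-smallest nonzero thickness corresponds to m = 5: t = m λ / (2 n) = 5.00 × 461 / (2 × 2.541) = 454 nm.

454 nm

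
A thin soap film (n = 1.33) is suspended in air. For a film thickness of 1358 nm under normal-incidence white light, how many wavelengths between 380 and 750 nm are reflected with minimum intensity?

5

Ray reflecting at the top interface goes from n = 1.0 toward n = 1.33: a half-wave phase shift.
Bottom surface (1.33 → 1.0): reflection off a lower-index medium gives no phase shift.
Net: one phase inversion between the two reflected rays.
For dark reflection here: 2 n t = m λ.
λ = 2 n t / m = 3612 / m nm.
m=4: 903 nm (IR); m=5: 722 nm (visible); m=6: 602 nm (visible); m=7: 516 nm (visible); m=8: 452 nm (visible); m=9: 401 nm (visible); m=10: 361 nm (UV).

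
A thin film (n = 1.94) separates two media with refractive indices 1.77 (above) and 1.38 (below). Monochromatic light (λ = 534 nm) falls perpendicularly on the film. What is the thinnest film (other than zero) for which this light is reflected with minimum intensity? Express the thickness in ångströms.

Ray reflecting at the top interface goes from n = 1.77 toward n = 1.94: a half-wave phase shift.
Bottom surface (1.94 → 1.38): reflection off a lower-index medium gives no phase shift.
The two reflections differ by half a wavelength.
So the condition for destructive reflection is 2 n t = m λ.
Minimum nonzero at m = 1: t = λ / (2 n) = 534 / (2 × 1.94) = 138 nm.

1376 Å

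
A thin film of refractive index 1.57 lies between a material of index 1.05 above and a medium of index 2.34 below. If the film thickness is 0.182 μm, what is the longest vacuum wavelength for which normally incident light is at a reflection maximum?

At the upper boundary (n = 1.05 to n = 1.57) the reflected ray undergoes a half-wave phase shift.
Ray reflecting at the bottom interface goes from n = 1.57 toward n = 2.34: a half-wave phase shift.
The two reflections carry the same phase change, so no net offset.
So the condition for constructive reflection is 2 n t = m λ.
λ = 2 n t / m. The longest wavelength is m = 1: λ = 2 × 1.57 × 182 / 1.00 = 571 nm.

571 nm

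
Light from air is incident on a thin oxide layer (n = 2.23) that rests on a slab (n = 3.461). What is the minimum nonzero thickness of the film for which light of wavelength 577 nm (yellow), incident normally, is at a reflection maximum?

129 nm

Ray reflecting at the top interface goes from n = 1.0 toward n = 2.23: a half-wave phase shift.
Ray reflecting at the bottom interface goes from n = 2.23 toward n = 3.461: a half-wave phase shift.
The two reflections carry the same phase change, so no net offset.
For bright reflection here: 2 n t = m λ.
Minimum nonzero at m = 1: t = λ / (2 n) = 577 / (2 × 2.23) = 129 nm.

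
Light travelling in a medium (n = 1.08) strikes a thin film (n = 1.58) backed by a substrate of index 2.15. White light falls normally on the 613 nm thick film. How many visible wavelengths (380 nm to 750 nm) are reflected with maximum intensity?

3

Ray reflecting at the top interface goes from n = 1.08 toward n = 1.58: a half-wave phase shift.
Ray reflecting at the bottom interface goes from n = 1.58 toward n = 2.15: a half-wave phase shift.
The two reflections carry the same phase change, so no net offset.
So the condition for constructive reflection is 2 n t = m λ.
λ = 2 n t / m = 1937 / m nm.
m=2: 969 nm (IR); m=3: 646 nm (visible); m=4: 484 nm (visible); m=5: 387 nm (visible); m=6: 323 nm (UV).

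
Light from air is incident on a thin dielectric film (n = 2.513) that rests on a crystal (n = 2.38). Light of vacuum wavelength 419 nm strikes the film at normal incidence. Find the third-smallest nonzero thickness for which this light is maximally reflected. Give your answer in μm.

0.208 μm

Ray reflecting at the top interface goes from n = 1.0 toward n = 2.513: a half-wave phase shift.
Ray reflecting at the bottom interface goes from n = 2.513 toward n = 2.38: no phase shift.
Exactly one π shift → a net half-wave offset.
So the condition for constructive reflection is 2 n t = (m + ½) λ.
The third-smallest nonzero thickness corresponds to m = 2: t = (m + ½) λ / (2 n) = 2.50 × 419 / (2 × 2.513) = 208 nm.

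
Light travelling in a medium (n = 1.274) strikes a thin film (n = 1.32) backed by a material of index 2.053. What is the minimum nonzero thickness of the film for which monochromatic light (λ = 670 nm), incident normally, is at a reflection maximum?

254 nm

At the upper boundary (n = 1.274 to n = 1.32) the reflected ray undergoes a half-wave phase shift.
Ray reflecting at the bottom interface goes from n = 1.32 toward n = 2.053: a half-wave phase shift.
Zero or two π shifts → no net half-wave offset.
For bright reflection here: 2 n t = m λ.
Minimum nonzero at m = 1: t = λ / (2 n) = 670 / (2 × 1.32) = 254 nm.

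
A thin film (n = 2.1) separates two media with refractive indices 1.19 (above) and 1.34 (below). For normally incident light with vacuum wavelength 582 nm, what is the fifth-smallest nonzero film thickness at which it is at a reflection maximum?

Ray reflecting at the top interface goes from n = 1.19 toward n = 2.1: a half-wave phase shift.
At the lower boundary (n = 2.1 to n = 1.34) the reflected ray undergoes no phase shift.
The two reflections differ by half a wavelength.
So the condition for constructive reflection is 2 n t = (m + ½) λ.
The fifth-smallest nonzero thickness corresponds to m = 4: t = (m + ½) λ / (2 n) = 4.50 × 582 / (2 × 2.1) = 624 nm.

624 nm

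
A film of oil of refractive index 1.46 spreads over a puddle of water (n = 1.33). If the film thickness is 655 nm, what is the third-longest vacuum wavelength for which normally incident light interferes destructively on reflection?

638 nm

Ray reflecting at the top interface goes from n = 1.0 toward n = 1.46: a half-wave phase shift.
Ray reflecting at the bottom interface goes from n = 1.46 toward n = 1.33: no phase shift.
Exactly one π shift → a net half-wave offset.
So the condition for destructive reflection is 2 n t = m λ.
λ = 2 n t / m. The third-longest wavelength is m = 3: λ = 2 × 1.46 × 655 / 3.00 = 638 nm.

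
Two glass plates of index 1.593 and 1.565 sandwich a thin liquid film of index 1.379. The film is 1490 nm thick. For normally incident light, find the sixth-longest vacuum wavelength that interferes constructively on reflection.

At the upper boundary (n = 1.593 to n = 1.379) the reflected ray undergoes no phase shift.
Bottom surface (1.379 → 1.565): reflection off a higher-index medium gives a half-wave phase shift.
Net: one phase inversion between the two reflected rays.
With one net inversion, constructive interference in reflection requires 2 n t = (m + ½) λ.
λ = 2 n t / (m + ½). The sixth-longest wavelength is m = 5: λ = 2 × 1.379 × 1490 / 5.50 = 747 nm.

747 nm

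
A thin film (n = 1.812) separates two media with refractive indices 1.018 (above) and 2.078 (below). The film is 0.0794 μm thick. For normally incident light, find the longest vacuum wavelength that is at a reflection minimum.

575 nm

Top surface (1.018 → 1.812): reflection off a higher-index medium gives a half-wave phase shift.
Bottom surface (1.812 → 2.078): reflection off a higher-index medium gives a half-wave phase shift.
The two reflections carry the same phase change, so no net offset.
With no net inversion, destructive interference in reflection requires 2 n t = (m + ½) λ.
λ = 2 n t / (m + ½). The longest wavelength is m = 0: λ = 2 × 1.812 × 79.4 / 0.500 = 575 nm.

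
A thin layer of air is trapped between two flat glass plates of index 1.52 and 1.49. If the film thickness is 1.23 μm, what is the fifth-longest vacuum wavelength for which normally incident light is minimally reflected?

492 nm

At the upper boundary (n = 1.52 to n = 1.0) the reflected ray undergoes no phase shift.
Bottom surface (1.0 → 1.49): reflection off a higher-index medium gives a half-wave phase shift.
Exactly one π shift → a net half-wave offset.
With one net inversion, destructive interference in reflection requires 2 n t = m λ.
λ = 2 n t / m. The fifth-longest wavelength is m = 5: λ = 2 × 1.0 × 1230 / 5.00 = 492 nm.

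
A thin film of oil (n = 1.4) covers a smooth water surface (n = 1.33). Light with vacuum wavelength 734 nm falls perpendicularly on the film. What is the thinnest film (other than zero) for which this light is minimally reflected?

262 nm

Top surface (1.0 → 1.4): reflection off a higher-index medium gives a half-wave phase shift.
At the lower boundary (n = 1.4 to n = 1.33) the reflected ray undergoes no phase shift.
Exactly one π shift → a net half-wave offset.
So the condition for destructive reflection is 2 n t = m λ.
Minimum nonzero at m = 1: t = λ / (2 n) = 734 / (2 × 1.4) = 262 nm.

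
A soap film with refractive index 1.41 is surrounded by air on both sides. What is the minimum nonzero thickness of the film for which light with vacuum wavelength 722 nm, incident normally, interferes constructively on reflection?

128 nm

Top surface (1.0 → 1.41): reflection off a higher-index medium gives a half-wave phase shift.
At the lower boundary (n = 1.41 to n = 1.0) the reflected ray undergoes no phase shift.
Net: one phase inversion between the two reflected rays.
With one net inversion, constructive interference in reflection requires 2 n t = (m + ½) λ.
Minimum at m = 0: t = λ / (4 n) = 722 / (4 × 1.41) = 128 nm.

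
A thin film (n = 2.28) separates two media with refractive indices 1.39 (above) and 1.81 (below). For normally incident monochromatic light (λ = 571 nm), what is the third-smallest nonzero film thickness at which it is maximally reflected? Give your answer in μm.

Top surface (1.39 → 2.28): reflection off a higher-index medium gives a half-wave phase shift.
Bottom surface (2.28 → 1.81): reflection off a lower-index medium gives no phase shift.
The two reflections differ by half a wavelength.
So the condition for constructive reflection is 2 n t = (m + ½) λ.
The third-smallest nonzero thickness corresponds to m = 2: t = (m + ½) λ / (2 n) = 2.50 × 571 / (2 × 2.28) = 313 nm.

0.313 μm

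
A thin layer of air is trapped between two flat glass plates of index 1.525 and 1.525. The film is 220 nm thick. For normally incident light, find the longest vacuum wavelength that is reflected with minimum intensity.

440 nm

Ray reflecting at the top interface goes from n = 1.525 toward n = 1.0: no phase shift.
Ray reflecting at the bottom interface goes from n = 1.0 toward n = 1.525: a half-wave phase shift.
Net: one phase inversion between the two reflected rays.
For dark reflection here: 2 n t = m λ.
λ = 2 n t / m. The longest wavelength is m = 1: λ = 2 × 1.0 × 220 / 1.00 = 440 nm.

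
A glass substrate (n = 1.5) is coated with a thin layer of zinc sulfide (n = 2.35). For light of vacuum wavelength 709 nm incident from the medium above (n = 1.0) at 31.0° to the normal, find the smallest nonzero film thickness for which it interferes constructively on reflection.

77.3 nm

Top surface (1.0 → 2.35): reflection off a higher-index medium gives a half-wave phase shift.
At the lower boundary (n = 2.35 to n = 1.5) the reflected ray undergoes no phase shift.
The two reflections differ by half a wavelength.
With one net inversion, constructive interference in reflection requires 2 n t cos θ_r = (m + ½) λ.
Snell's law: 1.0 sin 31.0° = 2.35 sin θ_r → sin θ_r = 0.219, cos θ_r = 0.976.
Minimum at m = 0: t = λ / (4 n cos θ_r) = 709 / (4 × 2.35 × 0.976) = 77.3 nm.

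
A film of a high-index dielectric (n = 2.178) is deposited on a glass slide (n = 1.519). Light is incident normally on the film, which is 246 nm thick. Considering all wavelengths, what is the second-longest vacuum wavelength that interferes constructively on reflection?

At the upper boundary (n = 1.0 to n = 2.178) the reflected ray undergoes a half-wave phase shift.
Ray reflecting at the bottom interface goes from n = 2.178 toward n = 1.519: no phase shift.
Net: one phase inversion between the two reflected rays.
For maximum reflection here: 2 n t = (m + ½) λ.
λ = 2 n t / (m + ½). The second-longest wavelength is m = 1: λ = 2 × 2.178 × 246 / 1.50 = 714 nm.

714 nm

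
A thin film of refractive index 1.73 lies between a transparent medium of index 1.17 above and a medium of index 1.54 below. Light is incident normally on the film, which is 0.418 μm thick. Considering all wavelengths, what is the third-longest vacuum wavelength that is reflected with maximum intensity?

Ray reflecting at the top interface goes from n = 1.17 toward n = 1.73: a half-wave phase shift.
Ray reflecting at the bottom interface goes from n = 1.73 toward n = 1.54: no phase shift.
The two reflections differ by half a wavelength.
For strong reflection here: 2 n t = (m + ½) λ.
λ = 2 n t / (m + ½). The third-longest wavelength is m = 2: λ = 2 × 1.73 × 418 / 2.50 = 579 nm.

579 nm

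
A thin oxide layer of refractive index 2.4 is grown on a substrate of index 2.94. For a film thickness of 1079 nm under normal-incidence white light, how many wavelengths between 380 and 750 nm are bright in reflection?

Ray reflecting at the top interface goes from n = 1.0 toward n = 2.4: a half-wave phase shift.
Ray reflecting at the bottom interface goes from n = 2.4 toward n = 2.94: a half-wave phase shift.
Net: no relative phase inversion (both shifts match).
For bright reflection here: 2 n t = m λ.
λ = 2 n t / m = 5179 / m nm.
m=6: 863 nm (IR); m=7: 740 nm (visible); m=8: 647 nm (visible); m=9: 575 nm (visible); m=10: 518 nm (visible); m=11: 471 nm (visible); m=12: 432 nm (visible); m=13: 398 nm (visible); m=14: 370 nm (UV).

7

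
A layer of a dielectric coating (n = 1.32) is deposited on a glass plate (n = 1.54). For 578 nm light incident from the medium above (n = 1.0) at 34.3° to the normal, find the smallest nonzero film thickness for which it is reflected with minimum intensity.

At the upper boundary (n = 1.0 to n = 1.32) the reflected ray undergoes a half-wave phase shift.
Bottom surface (1.32 → 1.54): reflection off a higher-index medium gives a half-wave phase shift.
The two reflections carry the same phase change, so no net offset.
For minimum reflection here: 2 n t cos θ_r = (m + ½) λ.
Snell's law: 1.0 sin 34.3° = 1.32 sin θ_r → sin θ_r = 0.427, cos θ_r = 0.904.
Minimum at m = 0: t = λ / (4 n cos θ_r) = 578 / (4 × 1.32 × 0.904) = 121 nm.

121 nm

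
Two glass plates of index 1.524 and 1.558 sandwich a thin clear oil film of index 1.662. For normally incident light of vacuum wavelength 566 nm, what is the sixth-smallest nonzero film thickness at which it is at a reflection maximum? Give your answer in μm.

At the upper boundary (n = 1.524 to n = 1.662) the reflected ray undergoes a half-wave phase shift.
Ray reflecting at the bottom interface goes from n = 1.662 toward n = 1.558: no phase shift.
Exactly one π shift → a net half-wave offset.
With one net inversion, constructive interference in reflection requires 2 n t = (m + ½) λ.
The sixth-smallest nonzero thickness corresponds to m = 5: t = (m + ½) λ / (2 n) = 5.50 × 566 / (2 × 1.662) = 937 nm.

0.937 μm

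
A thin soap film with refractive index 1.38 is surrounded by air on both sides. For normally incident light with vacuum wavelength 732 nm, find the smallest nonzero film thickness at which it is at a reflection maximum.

133 nm

Ray reflecting at the top interface goes from n = 1.0 toward n = 1.38: a half-wave phase shift.
At the lower boundary (n = 1.38 to n = 1.0) the reflected ray undergoes no phase shift.
Net: one phase inversion between the two reflected rays.
So the condition for constructive reflection is 2 n t = (m + ½) λ.
Minimum at m = 0: t = λ / (4 n) = 732 / (4 × 1.38) = 133 nm.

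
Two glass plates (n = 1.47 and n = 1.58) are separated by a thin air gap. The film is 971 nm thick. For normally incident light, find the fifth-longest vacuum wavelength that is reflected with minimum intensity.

Ray reflecting at the top interface goes from n = 1.47 toward n = 1.0: no phase shift.
Ray reflecting at the bottom interface goes from n = 1.0 toward n = 1.58: a half-wave phase shift.
The two reflections differ by half a wavelength.
For weak reflection here: 2 n t = m λ.
λ = 2 n t / m. The fifth-longest wavelength is m = 5: λ = 2 × 1.0 × 971 / 5.00 = 388 nm.

388 nm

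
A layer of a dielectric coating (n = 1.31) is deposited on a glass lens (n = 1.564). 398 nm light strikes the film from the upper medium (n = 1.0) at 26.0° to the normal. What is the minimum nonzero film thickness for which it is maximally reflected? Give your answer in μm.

Top surface (1.0 → 1.31): reflection off a higher-index medium gives a half-wave phase shift.
Bottom surface (1.31 → 1.564): reflection off a higher-index medium gives a half-wave phase shift.
Zero or two π shifts → no net half-wave offset.
For strong reflection here: 2 n t cos θ_r = m λ.
Snell's law: 1.0 sin 26.0° = 1.31 sin θ_r → sin θ_r = 0.335, cos θ_r = 0.942.
Minimum nonzero at m = 1: t = λ / (2 n cos θ_r) = 398 / (2 × 1.31 × 0.942) = 161 nm.

0.161 μm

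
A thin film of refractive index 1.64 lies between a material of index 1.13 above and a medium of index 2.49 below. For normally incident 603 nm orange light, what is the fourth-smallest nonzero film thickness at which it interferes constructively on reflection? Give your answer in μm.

Ray reflecting at the top interface goes from n = 1.13 toward n = 1.64: a half-wave phase shift.
Bottom surface (1.64 → 2.49): reflection off a higher-index medium gives a half-wave phase shift.
Net: no relative phase inversion (both shifts match).
So the condition for constructive reflection is 2 n t = m λ.
The fourth-smallest nonzero thickness corresponds to m = 4: t = m λ / (2 n) = 4.00 × 603 / (2 × 1.64) = 735 nm.

0.735 μm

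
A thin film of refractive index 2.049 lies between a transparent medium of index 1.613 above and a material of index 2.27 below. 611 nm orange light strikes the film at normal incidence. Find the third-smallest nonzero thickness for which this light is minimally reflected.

Ray reflecting at the top interface goes from n = 1.613 toward n = 2.049: a half-wave phase shift.
At the lower boundary (n = 2.049 to n = 2.27) the reflected ray undergoes a half-wave phase shift.
The two reflections carry the same phase change, so no net offset.
For minimum reflection here: 2 n t = (m + ½) λ.
The third-smallest nonzero thickness corresponds to m = 2: t = (m + ½) λ / (2 n) = 2.50 × 611 / (2 × 2.049) = 373 nm.

373 nm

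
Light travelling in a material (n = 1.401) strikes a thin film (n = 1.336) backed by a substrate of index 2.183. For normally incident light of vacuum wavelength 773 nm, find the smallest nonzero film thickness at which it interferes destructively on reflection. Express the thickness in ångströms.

2893 Å

Top surface (1.401 → 1.336): reflection off a lower-index medium gives no phase shift.
Bottom surface (1.336 → 2.183): reflection off a higher-index medium gives a half-wave phase shift.
Exactly one π shift → a net half-wave offset.
With one net inversion, destructive interference in reflection requires 2 n t = m λ.
Minimum nonzero at m = 1: t = λ / (2 n) = 773 / (2 × 1.336) = 289 nm.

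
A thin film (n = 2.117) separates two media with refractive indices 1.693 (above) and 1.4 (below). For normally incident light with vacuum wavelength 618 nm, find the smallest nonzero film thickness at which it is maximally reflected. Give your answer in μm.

Top surface (1.693 → 2.117): reflection off a higher-index medium gives a half-wave phase shift.
At the lower boundary (n = 2.117 to n = 1.4) the reflected ray undergoes no phase shift.
Exactly one π shift → a net half-wave offset.
With one net inversion, constructive interference in reflection requires 2 n t = (m + ½) λ.
Minimum at m = 0: t = λ / (4 n) = 618 / (4 × 2.117) = 73.0 nm.

0.0730 μm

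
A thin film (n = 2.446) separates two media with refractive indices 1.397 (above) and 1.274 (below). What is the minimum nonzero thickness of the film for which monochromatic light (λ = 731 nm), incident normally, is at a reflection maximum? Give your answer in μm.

0.0747 μm

Ray reflecting at the top interface goes from n = 1.397 toward n = 2.446: a half-wave phase shift.
Ray reflecting at the bottom interface goes from n = 2.446 toward n = 1.274: no phase shift.
Net: one phase inversion between the two reflected rays.
With one net inversion, constructive interference in reflection requires 2 n t = (m + ½) λ.
Minimum at m = 0: t = λ / (4 n) = 731 / (4 × 2.446) = 74.7 nm.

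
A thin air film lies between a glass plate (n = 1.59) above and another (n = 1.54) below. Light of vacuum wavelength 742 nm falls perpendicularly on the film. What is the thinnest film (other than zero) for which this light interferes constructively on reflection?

Top surface (1.59 → 1.0): reflection off a lower-index medium gives no phase shift.
Ray reflecting at the bottom interface goes from n = 1.0 toward n = 1.54: a half-wave phase shift.
The two reflections differ by half a wavelength.
So the condition for constructive reflection is 2 n t = (m + ½) λ.
Minimum at m = 0: t = λ / (4 n) = 742 / (4 × 1.0) = 186 nm.

186 nm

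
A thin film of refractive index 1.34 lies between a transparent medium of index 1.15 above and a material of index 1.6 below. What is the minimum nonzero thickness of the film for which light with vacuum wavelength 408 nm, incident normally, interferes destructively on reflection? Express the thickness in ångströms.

Top surface (1.15 → 1.34): reflection off a higher-index medium gives a half-wave phase shift.
Ray reflecting at the bottom interface goes from n = 1.34 toward n = 1.6: a half-wave phase shift.
The two reflections carry the same phase change, so no net offset.
So the condition for destructive reflection is 2 n t = (m + ½) λ.
Minimum at m = 0: t = λ / (4 n) = 408 / (4 × 1.34) = 76.1 nm.

761 Å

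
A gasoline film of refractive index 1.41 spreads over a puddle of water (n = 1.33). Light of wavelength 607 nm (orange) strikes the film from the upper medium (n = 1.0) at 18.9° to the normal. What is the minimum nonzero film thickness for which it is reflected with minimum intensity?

At the upper boundary (n = 1.0 to n = 1.41) the reflected ray undergoes a half-wave phase shift.
Ray reflecting at the bottom interface goes from n = 1.41 toward n = 1.33: no phase shift.
The two reflections differ by half a wavelength.
With one net inversion, destructive interference in reflection requires 2 n t cos θ_r = m λ.
Snell's law: 1.0 sin 18.9° = 1.41 sin θ_r → sin θ_r = 0.230, cos θ_r = 0.973.
Minimum nonzero at m = 1: t = λ / (2 n cos θ_r) = 607 / (2 × 1.41 × 0.973) = 221 nm.

221 nm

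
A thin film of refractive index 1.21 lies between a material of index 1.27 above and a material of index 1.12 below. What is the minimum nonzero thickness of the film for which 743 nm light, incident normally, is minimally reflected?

154 nm

Top surface (1.27 → 1.21): reflection off a lower-index medium gives no phase shift.
Ray reflecting at the bottom interface goes from n = 1.21 toward n = 1.12: no phase shift.
The two reflections carry the same phase change, so no net offset.
With no net inversion, destructive interference in reflection requires 2 n t = (m + ½) λ.
Minimum at m = 0: t = λ / (4 n) = 743 / (4 × 1.21) = 154 nm.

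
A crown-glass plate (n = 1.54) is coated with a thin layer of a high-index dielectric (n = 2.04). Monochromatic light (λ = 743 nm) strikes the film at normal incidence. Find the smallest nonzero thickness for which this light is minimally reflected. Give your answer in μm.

Ray reflecting at the top interface goes from n = 1.0 toward n = 2.04: a half-wave phase shift.
Bottom surface (2.04 → 1.54): reflection off a lower-index medium gives no phase shift.
Net: one phase inversion between the two reflected rays.
For weak reflection here: 2 n t = m λ.
The smallest nonzero thickness corresponds to m = 1: t = m λ / (2 n) = 1.00 × 743 / (2 × 2.04) = 182 nm.

0.182 μm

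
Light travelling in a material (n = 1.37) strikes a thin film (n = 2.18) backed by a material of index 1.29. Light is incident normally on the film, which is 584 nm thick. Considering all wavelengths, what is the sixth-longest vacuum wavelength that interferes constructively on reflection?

463 nm

Ray reflecting at the top interface goes from n = 1.37 toward n = 2.18: a half-wave phase shift.
Ray reflecting at the bottom interface goes from n = 2.18 toward n = 1.29: no phase shift.
Exactly one π shift → a net half-wave offset.
So the condition for constructive reflection is 2 n t = (m + ½) λ.
λ = 2 n t / (m + ½). The sixth-longest wavelength is m = 5: λ = 2 × 2.18 × 584 / 5.50 = 463 nm.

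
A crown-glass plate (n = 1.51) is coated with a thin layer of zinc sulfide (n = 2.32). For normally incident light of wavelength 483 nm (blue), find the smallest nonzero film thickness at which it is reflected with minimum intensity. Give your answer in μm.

Ray reflecting at the top interface goes from n = 1.0 toward n = 2.32: a half-wave phase shift.
Ray reflecting at the bottom interface goes from n = 2.32 toward n = 1.51: no phase shift.
Net: one phase inversion between the two reflected rays.
For minimum reflection here: 2 n t = m λ.
Minimum nonzero at m = 1: t = λ / (2 n) = 483 / (2 × 2.32) = 104 nm.

0.104 μm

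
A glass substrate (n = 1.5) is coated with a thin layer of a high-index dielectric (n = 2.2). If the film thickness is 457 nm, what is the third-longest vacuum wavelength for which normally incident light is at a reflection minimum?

670 nm

Ray reflecting at the top interface goes from n = 1.0 toward n = 2.2: a half-wave phase shift.
At the lower boundary (n = 2.2 to n = 1.5) the reflected ray undergoes no phase shift.
Exactly one π shift → a net half-wave offset.
So the condition for destructive reflection is 2 n t = m λ.
λ = 2 n t / m. The third-longest wavelength is m = 3: λ = 2 × 2.2 × 457 / 3.00 = 670 nm.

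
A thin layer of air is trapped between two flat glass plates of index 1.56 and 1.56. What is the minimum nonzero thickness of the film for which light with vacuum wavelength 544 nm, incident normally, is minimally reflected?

272 nm

At the upper boundary (n = 1.56 to n = 1.0) the reflected ray undergoes no phase shift.
Bottom surface (1.0 → 1.56): reflection off a higher-index medium gives a half-wave phase shift.
Exactly one π shift → a net half-wave offset.
So the condition for destructive reflection is 2 n t = m λ.
Minimum nonzero at m = 1: t = λ / (2 n) = 544 / (2 × 1.0) = 272 nm.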